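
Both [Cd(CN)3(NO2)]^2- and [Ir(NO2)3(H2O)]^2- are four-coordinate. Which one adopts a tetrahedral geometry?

[Cd(CN)3(NO2)]^2-

For [Cd(CN)3(NO2)]^2-: Each cyanide is −1; each nitro (N-bound nitrite) is −1; balancing the −2 overall charge requires Cd(II). Cd sits in group 12, so the d-electron count is 12 − 2 = 10. A d¹⁰ ion has no crystal-field stabilisation preference between square planar and tetrahedral, so four ligands adopt the sterically favoured tetrahedral geometry. → tetrahedral.
For [Ir(NO2)3(H2O)]^2-: Summing ligand charges against the −2 overall charge gives an oxidation state of +1 for iridium. Iridium is a group-9 element; Ir(I) is therefore d⁸. A 5d d⁸ ion has a large crystal-field splitting; square planar leaves the high-energy d_{x²−y²} orbital empty and maximises CFSE. → square planar.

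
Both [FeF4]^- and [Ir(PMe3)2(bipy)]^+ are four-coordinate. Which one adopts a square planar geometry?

For [FeF4]^-: Ligand charges: each fluoride is −1. With an overall charge of −1 the iron centre must be in the +3 oxidation state. Group 8 minus oxidation state 3 gives a d⁵ configuration. A high-spin d⁵ ion has zero CFSE in either geometry, so four ligands adopt the sterically favoured tetrahedral geometry. → tetrahedral.
For [Ir(PMe3)2(bipy)]^+: Ligand charges: trimethylphosphine is neutral; 2,2′-bipyridine is neutral. With an overall charge of +1 the iridium centre must be in the +1 oxidation state. Ir sits in group 9, so the d-electron count is 9 − 1 = 8. A 5d d⁸ ion has a large crystal-field splitting; square planar leaves the high-energy d_{x²−y²} orbital empty and maximises CFSE. → square planar.

[Ir(PMe3)2(bipy)]^+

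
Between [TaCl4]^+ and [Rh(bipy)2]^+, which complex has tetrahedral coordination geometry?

For [TaCl4]^+: Summing ligand charges against the +1 overall charge gives an oxidation state of +5 for tantalum. Ta sits in group 5, so the d-electron count is 5 − 5 = 0. A d⁰ ion has no crystal-field stabilisation preference between square planar and tetrahedral, so four ligands adopt the sterically favoured tetrahedral geometry. → tetrahedral.
For [Rh(bipy)2]^+: Ligand charges: 2,2′-bipyridine is neutral. With an overall charge of +1 the rhodium centre must be in the +1 oxidation state. Rh sits in group 9, so the d-electron count is 9 − 1 = 8. A 4d d⁸ ion has a large crystal-field splitting; square planar leaves the high-energy d_{x²−y²} orbital empty and maximises CFSE. → square planar.

[TaCl4]^+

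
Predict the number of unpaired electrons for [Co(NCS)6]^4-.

3

Ligand charges: each isothiocyanate is −1. With an overall charge of −4 the cobalt centre must be in the +2 oxidation state.
Cobalt is a group-9 element; Co(II) is therefore d⁷.
The spin state decides the count: Isothiocyanate is a weak-field ligand for a first-row metal, so the complex is high-spin.
An octahedral high-spin d⁷ ion is t₂g⁵e_g², giving 3 unpaired electrons.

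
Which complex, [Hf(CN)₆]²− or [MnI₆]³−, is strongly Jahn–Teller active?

[MnI₆]³−

[Hf(CN)₆]²−: Summing ligand charges against the −2 overall charge gives an oxidation state of +4 for hafnium. Group 4 minus oxidation state 4 gives a d⁰ configuration. The d⁰ configuration leaves the e_g set evenly filled (or empty) — no strong Jahn–Teller driving force.
[MnI₆]³−: Summing ligand charges against the −3 overall charge gives an oxidation state of +3 for manganese. Manganese is a group-7 element; Mn(III) is therefore d⁴. Iodide is a weak-field ligand for a first-row metal, so the complex is high-spin. The t₂g³e_g¹ (high-spin) configuration has an unevenly filled e_g set; the Jahn–Teller theorem predicts a tetragonal distortion (typically axial elongation) to lift the degeneracy.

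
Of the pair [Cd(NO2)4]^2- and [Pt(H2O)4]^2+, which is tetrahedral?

[Cd(NO2)4]^2-

For [Cd(NO2)4]^2-: Each nitro (N-bound nitrite) is −1; balancing the −2 overall charge requires Cd(II). Cd sits in group 12, so the d-electron count is 12 − 2 = 10. A d¹⁰ ion has no crystal-field stabilisation preference between square planar and tetrahedral, so four ligands adopt the sterically favoured tetrahedral geometry. → tetrahedral.
For [Pt(H2O)4]^2+: Ligand charges: water is neutral. With an overall charge of +2 the platinum centre must be in the +2 oxidation state. Pt sits in group 10, so the d-electron count is 10 − 2 = 8. A 5d d⁸ ion has a large crystal-field splitting; square planar leaves the high-energy d_{x²−y²} orbital empty and maximises CFSE. → square planar.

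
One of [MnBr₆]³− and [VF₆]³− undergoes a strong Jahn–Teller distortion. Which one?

[MnBr₆]³−

[MnBr₆]³−: Each bromide is −1; balancing the −3 overall charge requires Mn(III). Mn sits in group 7, so the d-electron count is 7 − 3 = 4. Bromide is a weak-field ligand for a first-row metal, so the complex is high-spin. The t₂g³e_g¹ (high-spin) configuration has an unevenly filled e_g set; the Jahn–Teller theorem predicts a tetragonal distortion (typically axial elongation) to lift the degeneracy.
[VF₆]³−: Ligand charges: each fluoride is −1. With an overall charge of −3 the vanadium centre must be in the +3 oxidation state. Vanadium is a group-5 element; V(III) is therefore d². The d² configuration leaves the e_g set evenly filled (or empty) — no strong Jahn–Teller driving force.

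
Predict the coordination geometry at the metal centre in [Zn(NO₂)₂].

linear

Ligand charges: each nitro (N-bound nitrite) is −1. With an overall charge of 0 the zinc centre must be in the +2 oxidation state.
Group 12 minus oxidation state 2 gives a d¹⁰ configuration.
Coordination number: 2.
A d¹⁰ ion with only two ligands adopts a linear arrangement (sp hybridisation; no CFSE preference).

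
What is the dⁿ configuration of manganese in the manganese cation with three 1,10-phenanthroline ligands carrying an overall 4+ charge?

d³

Ligand charges: 1,10-phenanthroline is neutral. With an overall charge of +4 the manganese centre must be in the +4 oxidation state.
Manganese is a group-7 element; Mn(IV) is therefore d³.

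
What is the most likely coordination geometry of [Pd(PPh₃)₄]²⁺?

square planar

Triphenylphosphine is neutral; balancing the +2 overall charge requires Pd(II).
Palladium is a group-10 element; Pd(II) is therefore d⁸.
Coordination number: 4.
A 4d d⁸ ion has a large crystal-field splitting; square planar leaves the high-energy d_{x²−y²} orbital empty and maximises CFSE.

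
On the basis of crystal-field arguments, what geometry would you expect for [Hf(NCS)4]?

Each isothiocyanate is −1; balancing the 0 overall charge requires Hf(IV).
Group 4 minus oxidation state 4 gives a d⁰ configuration.
Coordination number: 4.
A d⁰ ion has no crystal-field stabilisation preference between square planar and tetrahedral, so four ligands adopt the sterically favoured tetrahedral geometry.

tetrahedral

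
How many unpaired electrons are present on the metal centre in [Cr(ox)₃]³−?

3 unpaired electrons

Summing ligand charges against the −3 overall charge gives an oxidation state of +3 for chromium.
Cr sits in group 6, so the d-electron count is 6 − 3 = 3.
Counting donor atoms: 3×oxalate (bidentate) → 6 donors. Coordination number = 6.
In an octahedral field the d³ configuration is t₂g³e_g⁰ (only one arrangement possible), giving 3 unpaired electrons.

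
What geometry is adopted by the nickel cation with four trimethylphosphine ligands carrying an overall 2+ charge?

square planar

Ligand charges: trimethylphosphine is neutral. With an overall charge of +2 the nickel centre must be in the +2 oxidation state.
Ni sits in group 10, so the d-electron count is 10 − 2 = 8.
Coordination number: 4.
Trimethylphosphine is a strong-field ligand (high in the spectrochemical series).
A 3d d⁸ ion with strong-field ligands gains enough CFSE to favour square planar over tetrahedral.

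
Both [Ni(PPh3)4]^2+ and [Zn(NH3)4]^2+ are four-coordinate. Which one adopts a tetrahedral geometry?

[Zn(NH3)4]^2+

For [Ni(PPh3)4]^2+: Ligand charges: triphenylphosphine is neutral. With an overall charge of +2 the nickel centre must be in the +2 oxidation state. Ni sits in group 10, so the d-electron count is 10 − 2 = 8. Triphenylphosphine is a strong-field ligand (high in the spectrochemical series). A 3d d⁸ ion with strong-field ligands gains enough CFSE to favour square planar over tetrahedral. → square planar.
For [Zn(NH3)4]^2+: Ligand charges: ammonia is neutral. With an overall charge of +2 the zinc centre must be in the +2 oxidation state. Zn sits in group 12, so the d-electron count is 12 − 2 = 10. A d¹⁰ ion has no crystal-field stabilisation preference between square planar and tetrahedral, so four ligands adopt the sterically favoured tetrahedral geometry. → tetrahedral.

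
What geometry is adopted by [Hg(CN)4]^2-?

Summing ligand charges against the −2 overall charge gives an oxidation state of +2 for mercury.
Group 12 minus oxidation state 2 gives a d¹⁰ configuration.
With 4 monodentate ligands the coordination number is 4.
A d¹⁰ ion has no crystal-field stabilisation preference between square planar and tetrahedral, so four ligands adopt the sterically favoured tetrahedral geometry.

tetrahedral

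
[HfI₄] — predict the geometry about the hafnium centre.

Summing ligand charges against the 0 overall charge gives an oxidation state of +4 for hafnium.
Hf sits in group 4, so the d-electron count is 4 − 4 = 0.
With 4 monodentate ligands the coordination number is 4.
A d⁰ ion has no crystal-field stabilisation preference between square planar and tetrahedral, so four ligands adopt the sterically favoured tetrahedral geometry.

tetrahedral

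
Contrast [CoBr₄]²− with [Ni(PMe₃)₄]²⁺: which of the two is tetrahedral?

For [CoBr₄]²−: Ligand charges: each bromide is −1. With an overall charge of −2 the cobalt centre must be in the +2 oxidation state. Co sits in group 9, so the d-electron count is 9 − 2 = 7. For a high-spin 3d d⁷ ion with weak-field ligands the small Δₜ gives little square-planar CFSE advantage, so four ligands adopt the sterically favoured tetrahedral geometry. → tetrahedral.
For [Ni(PMe₃)₄]²⁺: Ligand charges: trimethylphosphine is neutral. With an overall charge of +2 the nickel centre must be in the +2 oxidation state. Group 10 minus oxidation state 2 gives a d⁸ configuration. Trimethylphosphine is a strong-field ligand (high in the spectrochemical series). A 3d d⁸ ion with strong-field ligands gains enough CFSE to favour square planar over tetrahedral. → square planar.

[CoBr₄]²−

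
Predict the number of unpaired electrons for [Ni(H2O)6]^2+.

Summing ligand charges against the +2 overall charge gives an oxidation state of +2 for nickel.
Nickel is a group-10 element; Ni(II) is therefore d⁸.
In an octahedral field the d⁸ configuration is t₂g⁶e_g² (only one arrangement possible), giving 2 unpaired electrons.

2 unpaired electrons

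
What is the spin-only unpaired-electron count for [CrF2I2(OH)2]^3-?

Each fluoride is −1; each iodide is −1; each hydroxide is −1; balancing the −3 overall charge requires Cr(III).
Chromium is a group-6 element; Cr(III) is therefore d³.
In an octahedral field the d³ configuration is t₂g³e_g⁰ (only one arrangement possible), giving 3 unpaired electrons.

3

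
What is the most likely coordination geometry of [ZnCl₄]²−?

tetrahedral

Each chloride is −1; balancing the −2 overall charge requires Zn(II).
Zn sits in group 12, so the d-electron count is 12 − 2 = 10.
With 4 monodentate ligands the coordination number is 4.
A d¹⁰ ion has no crystal-field stabilisation preference between square planar and tetrahedral, so four ligands adopt the sterically favoured tetrahedral geometry.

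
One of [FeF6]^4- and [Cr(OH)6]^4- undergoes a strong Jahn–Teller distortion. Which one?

[Cr(OH)6]^4-

[FeF6]^4-: Each fluoride is −1; balancing the −4 overall charge requires Fe(II). Group 8 minus oxidation state 2 gives a d⁶ configuration. Fluoride is a weak-field ligand for a first-row metal, so the complex is high-spin. The d⁶ configuration leaves the e_g set evenly filled (or empty) — no strong Jahn–Teller driving force.
[Cr(OH)6]^4-: Summing ligand charges against the −4 overall charge gives an oxidation state of +2 for chromium. Chromium is a group-6 element; Cr(II) is therefore d⁴. Hydroxide is a weak-field ligand for a first-row metal, so the complex is high-spin. The t₂g³e_g¹ (high-spin) configuration has an unevenly filled e_g set; the Jahn–Teller theorem predicts a tetragonal distortion (typically axial elongation) to lift the degeneracy.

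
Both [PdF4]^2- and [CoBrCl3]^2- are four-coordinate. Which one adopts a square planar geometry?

For [PdF4]^2-: Each fluoride is −1; balancing the −2 overall charge requires Pd(II). Pd sits in group 10, so the d-electron count is 10 − 2 = 8. A 4d d⁸ ion has a large crystal-field splitting; square planar leaves the high-energy d_{x²−y²} orbital empty and maximises CFSE. → square planar.
For [CoBrCl3]^2-: Each bromide is −1; each chloride is −1; balancing the −2 overall charge requires Co(II). Group 9 minus oxidation state 2 gives a d⁷ configuration. For a high-spin 3d d⁷ ion with weak-field ligands the small Δₜ gives little square-planar CFSE advantage, so four ligands adopt the sterically favoured tetrahedral geometry. → tetrahedral.

[PdF4]^2-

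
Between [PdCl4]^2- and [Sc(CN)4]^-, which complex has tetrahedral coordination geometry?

[Sc(CN)4]^-

For [PdCl4]^2-: Each chloride is −1; balancing the −2 overall charge requires Pd(II). Pd sits in group 10, so the d-electron count is 10 − 2 = 8. A 4d d⁸ ion has a large crystal-field splitting; square planar leaves the high-energy d_{x²−y²} orbital empty and maximises CFSE. → square planar.
For [Sc(CN)4]^-: Ligand charges: each cyanide is −1. With an overall charge of −1 the scandium centre must be in the +3 oxidation state. Group 3 minus oxidation state 3 gives a d⁰ configuration. A d⁰ ion has no crystal-field stabilisation preference between square planar and tetrahedral, so four ligands adopt the sterically favoured tetrahedral geometry. → tetrahedral.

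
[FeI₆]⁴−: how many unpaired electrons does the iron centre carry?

4 unpaired electrons

Ligand charges: each iodide is −1. With an overall charge of −4 the iron centre must be in the +2 oxidation state.
Fe sits in group 8, so the d-electron count is 8 − 2 = 6.
The spin state decides the count: Iodide is a weak-field ligand for a first-row metal, so the complex is high-spin.
An octahedral high-spin d⁶ ion is t₂g⁴e_g², giving 4 unpaired electrons.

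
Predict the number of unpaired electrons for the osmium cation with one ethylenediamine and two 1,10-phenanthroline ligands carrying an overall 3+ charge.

Ethylenediamine is neutral; 1,10-phenanthroline is neutral; balancing the +3 overall charge requires Os(III).
Os sits in group 8, so the d-electron count is 8 − 3 = 5.
Counting donor atoms: 1×ethylenediamine (bidentate) → 2 donors; 2×1,10-phenanthroline (bidentate) → 4 donors. Coordination number = 6.
The spin state decides the count: a 5d ion has a large Δₒ and is invariably low-spin.
An octahedral low-spin d⁵ ion is t₂g⁵e_g⁰, giving 1 unpaired electron.

1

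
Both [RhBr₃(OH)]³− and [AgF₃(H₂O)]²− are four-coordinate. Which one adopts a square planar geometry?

For [RhBr₃(OH)]³−: Ligand charges: each bromide is −1; each hydroxide is −1. With an overall charge of −3 the rhodium centre must be in the +1 oxidation state. Rhodium is a group-9 element; Rh(I) is therefore d⁸. A 4d d⁸ ion has a large crystal-field splitting; square planar leaves the high-energy d_{x²−y²} orbital empty and maximises CFSE. → square planar.
For [AgF₃(H₂O)]²−: Ligand charges: each fluoride is −1; water is neutral. With an overall charge of −2 the silver centre must be in the +1 oxidation state. Ag sits in group 11, so the d-electron count is 11 − 1 = 10. A d¹⁰ ion has no crystal-field stabilisation preference between square planar and tetrahedral, so four ligands adopt the sterically favoured tetrahedral geometry. → tetrahedral.

[RhBr₃(OH)]³−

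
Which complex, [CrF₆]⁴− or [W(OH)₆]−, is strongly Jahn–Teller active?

[CrF₆]⁴−

[CrF₆]⁴−: Each fluoride is −1; balancing the −4 overall charge requires Cr(II). Chromium is a group-6 element; Cr(II) is therefore d⁴. Fluoride is a weak-field ligand for a first-row metal, so the complex is high-spin. The t₂g³e_g¹ (high-spin) configuration has an unevenly filled e_g set; the Jahn–Teller theorem predicts a tetragonal distortion (typically axial elongation) to lift the degeneracy.
[W(OH)₆]−: Summing ligand charges against the −1 overall charge gives an oxidation state of +5 for tungsten. Group 6 minus oxidation state 5 gives a d¹ configuration. The d¹ configuration leaves the e_g set evenly filled (or empty) — no strong Jahn–Teller driving force.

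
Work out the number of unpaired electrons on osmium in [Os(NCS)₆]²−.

2 unpaired electrons

Summing ligand charges against the −2 overall charge gives an oxidation state of +4 for osmium.
Group 8 minus oxidation state 4 gives a d⁴ configuration.
The spin state decides the count: a 5d ion has a large Δₒ and is invariably low-spin.
An octahedral low-spin d⁴ ion is t₂g⁴e_g⁰, giving 2 unpaired electrons.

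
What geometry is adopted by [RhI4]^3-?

Each iodide is −1; balancing the −3 overall charge requires Rh(I).
Rhodium is a group-9 element; Rh(I) is therefore d⁸.
With 4 monodentate ligands the coordination number is 4.
A 4d d⁸ ion has a large crystal-field splitting; square planar leaves the high-energy d_{x²−y²} orbital empty and maximises CFSE.

square planar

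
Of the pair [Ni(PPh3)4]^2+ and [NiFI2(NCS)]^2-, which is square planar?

[Ni(PPh3)4]^2+

For [Ni(PPh3)4]^2+: Ligand charges: triphenylphosphine is neutral. With an overall charge of +2 the nickel centre must be in the +2 oxidation state. Nickel is a group-10 element; Ni(II) is therefore d⁸. Triphenylphosphine is a strong-field ligand (high in the spectrochemical series). A 3d d⁸ ion with strong-field ligands gains enough CFSE to favour square planar over tetrahedral. → square planar.
For [NiFI2(NCS)]^2-: Ligand charges: each fluoride is −1; each iodide is −1; each isothiocyanate is −1. With an overall charge of −2 the nickel centre must be in the +2 oxidation state. Ni sits in group 10, so the d-electron count is 10 − 2 = 8. Fluoride, iodide, and isothiocyanate are weak-field ligands. With weak-field ligands the CFSE gain from square planar is small, so a 3d d⁸ ion takes the sterically preferred tetrahedral geometry. → tetrahedral.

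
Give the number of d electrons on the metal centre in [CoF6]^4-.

d⁷

Summing ligand charges against the −4 overall charge gives an oxidation state of +2 for cobalt.
Co sits in group 9, so the d-electron count is 9 − 2 = 7.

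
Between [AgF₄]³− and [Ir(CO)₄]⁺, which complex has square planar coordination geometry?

[Ir(CO)₄]⁺

For [AgF₄]³−: Summing ligand charges against the −3 overall charge gives an oxidation state of +1 for silver. Silver is a group-11 element; Ag(I) is therefore d¹⁰. A d¹⁰ ion has no crystal-field stabilisation preference between square planar and tetrahedral, so four ligands adopt the sterically favoured tetrahedral geometry. → tetrahedral.
For [Ir(CO)₄]⁺: Carbonyl is neutral; balancing the +1 overall charge requires Ir(I). Iridium is a group-9 element; Ir(I) is therefore d⁸. A 5d d⁸ ion has a large crystal-field splitting; square planar leaves the high-energy d_{x²−y²} orbital empty and maximises CFSE. → square planar.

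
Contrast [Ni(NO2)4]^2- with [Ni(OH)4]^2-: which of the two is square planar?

[Ni(NO2)4]^2-

For [Ni(NO2)4]^2-: Ligand charges: each nitro (N-bound nitrite) is −1. With an overall charge of −2 the nickel centre must be in the +2 oxidation state. Ni sits in group 10, so the d-electron count is 10 − 2 = 8. Nitro (N-bound nitrite) is a strong-field ligand (high in the spectrochemical series). A 3d d⁸ ion with strong-field ligands gains enough CFSE to favour square planar over tetrahedral. → square planar.
For [Ni(OH)4]^2-: Summing ligand charges against the −2 overall charge gives an oxidation state of +2 for nickel. Group 10 minus oxidation state 2 gives a d⁸ configuration. Hydroxide is a weak-field ligand. With weak-field ligands the CFSE gain from square planar is small, so a 3d d⁸ ion takes the sterically preferred tetrahedral geometry. → tetrahedral.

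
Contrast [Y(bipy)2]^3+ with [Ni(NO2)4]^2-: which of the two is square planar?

[Ni(NO2)4]^2-

For [Y(bipy)2]^3+: 2,2′-bipyridine is neutral; balancing the +3 overall charge requires Y(III). Yttrium is a group-3 element; Y(III) is therefore d⁰. A d⁰ ion has no crystal-field stabilisation preference between square planar and tetrahedral, so four ligands adopt the sterically favoured tetrahedral geometry. → tetrahedral.
For [Ni(NO2)4]^2-: Ligand charges: each nitro (N-bound nitrite) is −1. With an overall charge of −2 the nickel centre must be in the +2 oxidation state. Nickel is a group-10 element; Ni(II) is therefore d⁸. Nitro (N-bound nitrite) is a strong-field ligand (high in the spectrochemical series). A 3d d⁸ ion with strong-field ligands gains enough CFSE to favour square planar over tetrahedral. → square planar.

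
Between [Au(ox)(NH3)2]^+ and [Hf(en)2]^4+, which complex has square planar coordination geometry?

For [Au(ox)(NH3)2]^+: Ligand charges: each oxalate is −2; ammonia is neutral. With an overall charge of +1 the gold centre must be in the +3 oxidation state. Group 11 minus oxidation state 3 gives a d⁸ configuration. A 5d d⁸ ion has a large crystal-field splitting; square planar leaves the high-energy d_{x²−y²} orbital empty and maximises CFSE. → square planar.
For [Hf(en)2]^4+: Ligand charges: ethylenediamine is neutral. With an overall charge of +4 the hafnium centre must be in the +4 oxidation state. Group 4 minus oxidation state 4 gives a d⁰ configuration. A d⁰ ion has no crystal-field stabilisation preference between square planar and tetrahedral, so four ligands adopt the sterically favoured tetrahedral geometry. → tetrahedral.

[Au(ox)(NH3)2]^+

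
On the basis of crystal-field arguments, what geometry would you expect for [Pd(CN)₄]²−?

square planar

Each cyanide is −1; balancing the −2 overall charge requires Pd(II).
Pd sits in group 10, so the d-electron count is 10 − 2 = 8.
With 4 monodentate ligands the coordination number is 4.
A 4d d⁸ ion has a large crystal-field splitting; square planar leaves the high-energy d_{x²−y²} orbital empty and maximises CFSE.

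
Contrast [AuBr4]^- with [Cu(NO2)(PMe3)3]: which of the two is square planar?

[AuBr4]^-

For [AuBr4]^-: Ligand charges: each bromide is −1. With an overall charge of −1 the gold centre must be in the +3 oxidation state. Au sits in group 11, so the d-electron count is 11 − 3 = 8. A 5d d⁸ ion has a large crystal-field splitting; square planar leaves the high-energy d_{x²−y²} orbital empty and maximises CFSE. → square planar.
For [Cu(NO2)(PMe3)3]: Summing ligand charges against the 0 overall charge gives an oxidation state of +1 for copper. Cu sits in group 11, so the d-electron count is 11 − 1 = 10. A d¹⁰ ion has no crystal-field stabilisation preference between square planar and tetrahedral, so four ligands adopt the sterically favoured tetrahedral geometry. → tetrahedral.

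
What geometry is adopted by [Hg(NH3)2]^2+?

linear

Ammonia is neutral; balancing the +2 overall charge requires Hg(II).
Group 12 minus oxidation state 2 gives a d¹⁰ configuration.
Coordination number: 2.
A d¹⁰ ion with only two ligands adopts a linear arrangement (sp hybridisation; no CFSE preference).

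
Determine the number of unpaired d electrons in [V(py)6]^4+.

Summing ligand charges against the +4 overall charge gives an oxidation state of +4 for vanadium.
Group 5 minus oxidation state 4 gives a d¹ configuration.
In an octahedral field the d¹ configuration is t₂g¹e_g⁰ (only one arrangement possible), giving 1 unpaired electron.

1 unpaired electron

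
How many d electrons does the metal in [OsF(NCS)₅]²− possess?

Ligand charges: each fluoride is −1; each isothiocyanate is −1. With an overall charge of −2 the osmium centre must be in the +4 oxidation state.
Osmium is a group-8 element; Os(IV) is therefore d⁴.

d⁴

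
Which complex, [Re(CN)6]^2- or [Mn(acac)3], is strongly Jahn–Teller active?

[Mn(acac)3]

[Re(CN)6]^2-: Summing ligand charges against the −2 overall charge gives an oxidation state of +4 for rhenium. Group 7 minus oxidation state 4 gives a d³ configuration. The d³ configuration leaves the e_g set evenly filled (or empty) — no strong Jahn–Teller driving force.
[Mn(acac)3]: Summing ligand charges against the 0 overall charge gives an oxidation state of +3 for manganese. Mn sits in group 7, so the d-electron count is 7 − 3 = 4. Acetylacetonate is a weak-field ligand for a first-row metal, so the complex is high-spin. The t₂g³e_g¹ (high-spin) configuration has an unevenly filled e_g set; the Jahn–Teller theorem predicts a tetragonal distortion (typically axial elongation) to lift the degeneracy.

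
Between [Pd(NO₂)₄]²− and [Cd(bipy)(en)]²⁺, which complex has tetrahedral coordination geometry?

[Cd(bipy)(en)]²⁺

For [Pd(NO₂)₄]²−: Each nitro (N-bound nitrite) is −1; balancing the −2 overall charge requires Pd(II). Group 10 minus oxidation state 2 gives a d⁸ configuration. A 4d d⁸ ion has a large crystal-field splitting; square planar leaves the high-energy d_{x²−y²} orbital empty and maximises CFSE. → square planar.
For [Cd(bipy)(en)]²⁺: 2,2′-bipyridine is neutral; ethylenediamine is neutral; balancing the +2 overall charge requires Cd(II). Cd sits in group 12, so the d-electron count is 12 − 2 = 10. A d¹⁰ ion has no crystal-field stabilisation preference between square planar and tetrahedral, so four ligands adopt the sterically favoured tetrahedral geometry. → tetrahedral.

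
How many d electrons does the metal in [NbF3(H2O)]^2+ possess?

Ligand charges: each fluoride is −1; water is neutral. With an overall charge of +2 the niobium centre must be in the +5 oxidation state.
Group 5 minus oxidation state 5 gives a d⁰ configuration.

d⁰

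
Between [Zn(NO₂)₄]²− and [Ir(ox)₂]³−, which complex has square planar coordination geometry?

[Ir(ox)₂]³−

For [Zn(NO₂)₄]²−: Summing ligand charges against the −2 overall charge gives an oxidation state of +2 for zinc. Zinc is a group-12 element; Zn(II) is therefore d¹⁰. A d¹⁰ ion has no crystal-field stabilisation preference between square planar and tetrahedral, so four ligands adopt the sterically favoured tetrahedral geometry. → tetrahedral.
For [Ir(ox)₂]³−: Summing ligand charges against the −3 overall charge gives an oxidation state of +1 for iridium. Iridium is a group-9 element; Ir(I) is therefore d⁸. A 5d d⁸ ion has a large crystal-field splitting; square planar leaves the high-energy d_{x²−y²} orbital empty and maximises CFSE. → square planar.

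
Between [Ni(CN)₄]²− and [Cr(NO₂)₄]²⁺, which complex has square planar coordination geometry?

For [Ni(CN)₄]²−: Each cyanide is −1; balancing the −2 overall charge requires Ni(II). Ni sits in group 10, so the d-electron count is 10 − 2 = 8. Cyanide is a strong-field ligand (high in the spectrochemical series). A 3d d⁸ ion with strong-field ligands gains enough CFSE to favour square planar over tetrahedral. → square planar.
For [Cr(NO₂)₄]²⁺: Each nitro (N-bound nitrite) is −1; balancing the +2 overall charge requires Cr(VI). Cr sits in group 6, so the d-electron count is 6 − 6 = 0. A d⁰ ion has no crystal-field stabilisation preference between square planar and tetrahedral, so four ligands adopt the sterically favoured tetrahedral geometry. → tetrahedral.

[Ni(CN)₄]²−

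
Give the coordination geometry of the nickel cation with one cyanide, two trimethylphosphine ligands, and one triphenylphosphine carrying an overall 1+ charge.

square planar

Each cyanide is −1; trimethylphosphine is neutral; triphenylphosphine is neutral; balancing the +1 overall charge requires Ni(II).
Ni sits in group 10, so the d-electron count is 10 − 2 = 8.
With 4 monodentate ligands the coordination number is 4.
Cyanide, trimethylphosphine, and triphenylphosphine are strong-field ligands (high in the spectrochemical series).
A 3d d⁸ ion with strong-field ligands gains enough CFSE to favour square planar over tetrahedral.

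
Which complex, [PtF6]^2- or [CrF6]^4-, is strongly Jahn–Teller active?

[CrF6]^4-

[PtF6]^2-: Each fluoride is −1; balancing the −2 overall charge requires Pt(IV). Pt sits in group 10, so the d-electron count is 10 − 4 = 6. A 5d ion has a large Δₒ and is invariably low-spin. The d⁶ configuration leaves the e_g set evenly filled (or empty) — no strong Jahn–Teller driving force.
[CrF6]^4-: Ligand charges: each fluoride is −1. With an overall charge of −4 the chromium centre must be in the +2 oxidation state. Group 6 minus oxidation state 2 gives a d⁴ configuration. Fluoride is a weak-field ligand for a first-row metal, so the complex is high-spin. The t₂g³e_g¹ (high-spin) configuration has an unevenly filled e_g set; the Jahn–Teller theorem predicts a tetragonal distortion (typically axial elongation) to lift the degeneracy.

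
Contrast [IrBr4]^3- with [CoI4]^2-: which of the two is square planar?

For [IrBr4]^3-: Each bromide is −1; balancing the −3 overall charge requires Ir(I). Iridium is a group-9 element; Ir(I) is therefore d⁸. A 5d d⁸ ion has a large crystal-field splitting; square planar leaves the high-energy d_{x²−y²} orbital empty and maximises CFSE. → square planar.
For [CoI4]^2-: Ligand charges: each iodide is −1. With an overall charge of −2 the cobalt centre must be in the +2 oxidation state. Co sits in group 9, so the d-electron count is 9 − 2 = 7. For a high-spin 3d d⁷ ion with weak-field ligands the small Δₜ gives little square-planar CFSE advantage, so four ligands adopt the sterically favoured tetrahedral geometry. → tetrahedral.

[IrBr4]^3-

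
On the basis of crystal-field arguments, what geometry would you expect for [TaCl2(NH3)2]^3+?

tetrahedral

Summing ligand charges against the +3 overall charge gives an oxidation state of +5 for tantalum.
Group 5 minus oxidation state 5 gives a d⁰ configuration.
With 4 monodentate ligands the coordination number is 4.
A d⁰ ion has no crystal-field stabilisation preference between square planar and tetrahedral, so four ligands adopt the sterically favoured tetrahedral geometry.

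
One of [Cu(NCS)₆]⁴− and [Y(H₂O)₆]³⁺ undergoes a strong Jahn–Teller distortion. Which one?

[Cu(NCS)₆]⁴−: Summing ligand charges against the −4 overall charge gives an oxidation state of +2 for copper. Copper is a group-11 element; Cu(II) is therefore d⁹. The t₂g⁶e_g³ configuration has an unevenly filled e_g set; the Jahn–Teller theorem predicts a tetragonal distortion (typically axial elongation) to lift the degeneracy.
[Y(H₂O)₆]³⁺: Water is neutral; balancing the +3 overall charge requires Y(III). Group 3 minus oxidation state 3 gives a d⁰ configuration. The d⁰ configuration leaves the e_g set evenly filled (or empty) — no strong Jahn–Teller driving force.

[Cu(NCS)₆]⁴−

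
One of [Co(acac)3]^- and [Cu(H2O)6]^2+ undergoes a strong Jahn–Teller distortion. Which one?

[Cu(H2O)6]^2+

[Co(acac)3]^-: Summing ligand charges against the −1 overall charge gives an oxidation state of +2 for cobalt. Group 9 minus oxidation state 2 gives a d⁷ configuration. Acetylacetonate is a weak-field ligand for a first-row metal, so the complex is high-spin. The d⁷ configuration leaves the e_g set evenly filled (or empty) — no strong Jahn–Teller driving force.
[Cu(H2O)6]^2+: Water is neutral; balancing the +2 overall charge requires Cu(II). Cu sits in group 11, so the d-electron count is 11 − 2 = 9. The t₂g⁶e_g³ configuration has an unevenly filled e_g set; the Jahn–Teller theorem predicts a tetragonal distortion (typically axial elongation) to lift the degeneracy.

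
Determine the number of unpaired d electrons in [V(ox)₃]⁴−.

Ligand charges: each oxalate is −2. With an overall charge of −4 the vanadium centre must be in the +2 oxidation state.
V sits in group 5, so the d-electron count is 5 − 2 = 3.
Counting donor atoms: 3×oxalate (bidentate) → 6 donors. Coordination number = 6.
In an octahedral field the d³ configuration is t₂g³e_g⁰ (only one arrangement possible), giving 3 unpaired electrons.

3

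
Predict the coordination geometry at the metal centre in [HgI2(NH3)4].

octahedral

Summing ligand charges against the 0 overall charge gives an oxidation state of +2 for mercury.
Group 12 minus oxidation state 2 gives a d¹⁰ configuration.
With 6 monodentate ligands the coordination number is 6.
Six donors around a single metal centre give an octahedral coordination sphere.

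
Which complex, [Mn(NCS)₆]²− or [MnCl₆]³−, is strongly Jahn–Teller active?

[MnCl₆]³−

[Mn(NCS)₆]²−: Ligand charges: each isothiocyanate is −1. With an overall charge of −2 the manganese centre must be in the +4 oxidation state. Group 7 minus oxidation state 4 gives a d³ configuration. The d³ configuration leaves the e_g set evenly filled (or empty) — no strong Jahn–Teller driving force.
[MnCl₆]³−: Summing ligand charges against the −3 overall charge gives an oxidation state of +3 for manganese. Mn sits in group 7, so the d-electron count is 7 − 3 = 4. Chloride is a weak-field ligand for a first-row metal, so the complex is high-spin. The t₂g³e_g¹ (high-spin) configuration has an unevenly filled e_g set; the Jahn–Teller theorem predicts a tetragonal distortion (typically axial elongation) to lift the degeneracy.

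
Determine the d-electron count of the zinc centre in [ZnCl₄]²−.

d¹⁰

Each chloride is −1; balancing the −2 overall charge requires Zn(II).
Zn sits in group 12, so the d-electron count is 12 − 2 = 10.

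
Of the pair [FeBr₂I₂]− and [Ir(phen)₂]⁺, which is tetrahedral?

For [FeBr₂I₂]−: Each bromide is −1; each iodide is −1; balancing the −1 overall charge requires Fe(III). Fe sits in group 8, so the d-electron count is 8 − 3 = 5. A high-spin d⁵ ion has zero CFSE in either geometry, so four ligands adopt the sterically favoured tetrahedral geometry. → tetrahedral.
For [Ir(phen)₂]⁺: Ligand charges: 1,10-phenanthroline is neutral. With an overall charge of +1 the iridium centre must be in the +1 oxidation state. Ir sits in group 9, so the d-electron count is 9 − 1 = 8. A 5d d⁸ ion has a large crystal-field splitting; square planar leaves the high-energy d_{x²−y²} orbital empty and maximises CFSE. → square planar.

[FeBr₂I₂]−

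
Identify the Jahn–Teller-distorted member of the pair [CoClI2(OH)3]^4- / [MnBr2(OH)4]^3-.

[MnBr2(OH)4]^3-

[CoClI2(OH)3]^4-: Summing ligand charges against the −4 overall charge gives an oxidation state of +2 for cobalt. Co sits in group 9, so the d-electron count is 9 − 2 = 7. Chloride, hydroxide, and iodide are weak-field ligands for a first-row metal, so the complex is high-spin. The d⁷ configuration leaves the e_g set evenly filled (or empty) — no strong Jahn–Teller driving force.
[MnBr2(OH)4]^3-: Summing ligand charges against the −3 overall charge gives an oxidation state of +3 for manganese. Group 7 minus oxidation state 3 gives a d⁴ configuration. Bromide and hydroxide are weak-field ligands for a first-row metal, so the complex is high-spin. The t₂g³e_g¹ (high-spin) configuration has an unevenly filled e_g set; the Jahn–Teller theorem predicts a tetragonal distortion (typically axial elongation) to lift the degeneracy.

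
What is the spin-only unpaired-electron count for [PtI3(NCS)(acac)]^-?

Ligand charges: each iodide is −1; each isothiocyanate is −1; each acetylacetonate is −1. With an overall charge of −1 the platinum centre must be in the +4 oxidation state.
Platinum is a group-10 element; Pt(IV) is therefore d⁶.
Counting donor atoms: 3×iodide (monodentate) → 3 donors; 1×isothiocyanate (monodentate) → 1 donor; 1×acetylacetonate (bidentate) → 2 donors. Coordination number = 6.
The spin state decides the count: a 5d ion has a large Δₒ and is invariably low-spin.
An octahedral low-spin d⁶ ion is t₂g⁶e_g⁰, giving 0 unpaired electrons.

0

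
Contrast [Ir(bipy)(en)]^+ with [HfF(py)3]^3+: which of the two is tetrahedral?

For [Ir(bipy)(en)]^+: 2,2′-bipyridine is neutral; ethylenediamine is neutral; balancing the +1 overall charge requires Ir(I). Iridium is a group-9 element; Ir(I) is therefore d⁸. A 5d d⁸ ion has a large crystal-field splitting; square planar leaves the high-energy d_{x²−y²} orbital empty and maximises CFSE. → square planar.
For [HfF(py)3]^3+: Each fluoride is −1; pyridine is neutral; balancing the +3 overall charge requires Hf(IV). Hf sits in group 4, so the d-electron count is 4 − 4 = 0. A d⁰ ion has no crystal-field stabilisation preference between square planar and tetrahedral, so four ligands adopt the sterically favoured tetrahedral geometry. → tetrahedral.

[HfF(py)3]^3+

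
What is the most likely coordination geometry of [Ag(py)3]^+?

trigonal planar

Ligand charges: pyridine is neutral. With an overall charge of +1 the silver centre must be in the +1 oxidation state.
Ag sits in group 11, so the d-electron count is 11 − 1 = 10.
With 3 monodentate ligands the coordination number is 3.
Three ligands around a d¹⁰ centre minimise repulsion in a trigonal-planar arrangement.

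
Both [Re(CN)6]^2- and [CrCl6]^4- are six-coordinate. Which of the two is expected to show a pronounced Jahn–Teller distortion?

[Re(CN)6]^2-: Each cyanide is −1; balancing the −2 overall charge requires Re(IV). Re sits in group 7, so the d-electron count is 7 − 4 = 3. The d³ configuration leaves the e_g set evenly filled (or empty) — no strong Jahn–Teller driving force.
[CrCl6]^4-: Summing ligand charges against the −4 overall charge gives an oxidation state of +2 for chromium. Chromium is a group-6 element; Cr(II) is therefore d⁴. Chloride is a weak-field ligand for a first-row metal, so the complex is high-spin. The t₂g³e_g¹ (high-spin) configuration has an unevenly filled e_g set; the Jahn–Teller theorem predicts a tetragonal distortion (typically axial elongation) to lift the degeneracy.

[CrCl6]^4-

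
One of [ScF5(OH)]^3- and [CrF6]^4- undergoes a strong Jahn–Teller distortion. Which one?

[CrF6]^4-

[ScF5(OH)]^3-: Each fluoride is −1; each hydroxide is −1; balancing the −3 overall charge requires Sc(III). Scandium is a group-3 element; Sc(III) is therefore d⁰. The d⁰ configuration leaves the e_g set evenly filled (or empty) — no strong Jahn–Teller driving force.
[CrF6]^4-: Summing ligand charges against the −4 overall charge gives an oxidation state of +2 for chromium. Cr sits in group 6, so the d-electron count is 6 − 2 = 4. Fluoride is a weak-field ligand for a first-row metal, so the complex is high-spin. The t₂g³e_g¹ (high-spin) configuration has an unevenly filled e_g set; the Jahn–Teller theorem predicts a tetragonal distortion (typically axial elongation) to lift the degeneracy.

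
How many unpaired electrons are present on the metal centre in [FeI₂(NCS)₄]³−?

5 unpaired electrons

Each iodide is −1; each isothiocyanate is −1; balancing the −3 overall charge requires Fe(III).
Iron is a group-8 element; Fe(III) is therefore d⁵.
The spin state decides the count: Iodide and isothiocyanate are weak-field ligands for a first-row metal, so the complex is high-spin.
An octahedral high-spin d⁵ ion is t₂g³e_g², giving 5 unpaired electrons.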